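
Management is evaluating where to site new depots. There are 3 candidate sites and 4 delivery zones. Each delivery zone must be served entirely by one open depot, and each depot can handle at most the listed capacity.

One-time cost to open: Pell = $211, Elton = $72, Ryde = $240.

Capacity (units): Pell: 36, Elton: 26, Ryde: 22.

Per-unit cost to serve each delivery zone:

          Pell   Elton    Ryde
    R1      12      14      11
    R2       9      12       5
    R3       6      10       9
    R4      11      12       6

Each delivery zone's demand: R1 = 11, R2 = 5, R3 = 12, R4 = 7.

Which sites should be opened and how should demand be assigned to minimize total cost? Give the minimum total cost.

Minimum total cost: 537

Open {Pell}: R1→Pell 12·11=132, R2→Pell 9·5=45, R3→Pell 6·12=72, R4→Pell 11·7=77.
Loads: Pell carries 35/36. Service 326; fixed 211; total 537.
Next best feasible plan costs 609.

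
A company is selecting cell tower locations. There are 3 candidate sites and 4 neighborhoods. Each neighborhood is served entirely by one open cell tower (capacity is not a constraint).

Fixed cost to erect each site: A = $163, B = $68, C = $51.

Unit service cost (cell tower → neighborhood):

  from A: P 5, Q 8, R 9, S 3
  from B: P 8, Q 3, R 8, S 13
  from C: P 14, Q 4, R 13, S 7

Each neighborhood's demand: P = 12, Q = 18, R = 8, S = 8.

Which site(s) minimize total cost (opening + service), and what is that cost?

Open B only; minimum total cost 386.

For any fixed open set, each neighborhood goes to its cheapest open site; total = fixed + service.
{B}: P→B 8·12=96, Q→B 3·18=54, R→B 8·8=64, S→B 13·8=104. Service 318; fixed 68; total 386.
{B, C}: service 270 + fixed 119 = 389
{A, B}: service 202 + fixed 231 = 433
{A, B, C}: service 202 + fixed 282 = 484
No other subset beats 386.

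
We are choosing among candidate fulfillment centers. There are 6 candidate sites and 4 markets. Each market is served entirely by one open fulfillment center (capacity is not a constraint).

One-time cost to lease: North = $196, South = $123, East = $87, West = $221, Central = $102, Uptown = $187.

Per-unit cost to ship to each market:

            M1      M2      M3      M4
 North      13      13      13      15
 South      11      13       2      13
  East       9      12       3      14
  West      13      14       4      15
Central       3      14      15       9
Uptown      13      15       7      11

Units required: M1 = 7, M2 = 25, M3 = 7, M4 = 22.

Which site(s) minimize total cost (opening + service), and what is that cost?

Open East and Central; minimum total cost 729.

For any fixed open set, each market goes to its cheapest open site; total = fixed + service.
{East, Central}: M1→Central 3·7=21, M2→East 12·25=300, M3→East 3·7=21, M4→Central 9·22=198. Service 540; fixed 189; total 729.
{Central}: service 674 + fixed 102 = 776
{East}: M1→East 9·7=63, M2→East 12·25=300, M3→East 3·7=21, M4→East 14·22=308. Service 692; fixed 87; total 779.
{North, South, East, West, Central, Uptown}: service 533 + fixed 916 = 1449
No other subset beats 729.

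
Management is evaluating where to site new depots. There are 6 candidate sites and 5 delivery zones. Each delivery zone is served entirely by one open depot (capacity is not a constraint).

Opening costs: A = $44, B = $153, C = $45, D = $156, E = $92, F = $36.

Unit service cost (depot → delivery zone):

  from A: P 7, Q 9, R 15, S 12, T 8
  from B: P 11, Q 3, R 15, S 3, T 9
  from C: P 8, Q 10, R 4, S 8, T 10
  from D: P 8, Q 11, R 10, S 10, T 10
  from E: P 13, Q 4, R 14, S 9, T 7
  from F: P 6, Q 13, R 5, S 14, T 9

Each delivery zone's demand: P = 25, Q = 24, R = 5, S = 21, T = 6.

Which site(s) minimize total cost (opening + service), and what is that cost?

Open B and F; minimum total cost 553.

For any fixed open set, each delivery zone goes to its cheapest open site; total = fixed + service.
{B, F}: P→F 6·25=150, Q→B 3·24=72, R→F 5·5=25, S→B 3·21=63, T→B 9·6=54. Service 364; fixed 189; total 553.
{A, B, F}: P→F 6·25=150, Q→B 3·24=72, R→F 5·5=25, S→B 3·21=63, T→A 8·6=48. Service 358; fixed 233; total 591.
{B, C, F}: service 359 + fixed 234 = 593
{A, B, C, D, E, F}: service 347 + fixed 526 = 873
No other subset beats 553.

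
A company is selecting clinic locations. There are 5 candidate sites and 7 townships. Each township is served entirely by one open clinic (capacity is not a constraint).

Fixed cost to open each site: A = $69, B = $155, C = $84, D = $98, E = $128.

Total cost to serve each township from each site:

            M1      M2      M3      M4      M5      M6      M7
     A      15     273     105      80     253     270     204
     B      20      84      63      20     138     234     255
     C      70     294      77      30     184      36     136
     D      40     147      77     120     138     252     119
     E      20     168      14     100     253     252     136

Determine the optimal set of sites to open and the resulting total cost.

For any fixed open set, each township goes to its cheapest open site; total = fixed + service.
{B, C}: M1→B 20, M2→B 84, M3→B 63, M4→B 20, M5→B 138, M6→C 36, M7→C 136. Service 497; fixed 239; total 736.
{C, D}: service 587 + fixed 182 = 769
{A, B, C}: M1→A 15, M2→B 84, M3→B 63, M4→B 20, M5→B 138, M6→C 36, M7→C 136. Service 492; fixed 308; total 800.
{A, B, C, D, E}: M1→A 15, M2→B 84, M3→E 14, M4→B 20, M5→B 138, M6→C 36, M7→D 119. Service 426; fixed 534; total 960.
No other subset beats 736.

Open B and C; minimum total cost 736.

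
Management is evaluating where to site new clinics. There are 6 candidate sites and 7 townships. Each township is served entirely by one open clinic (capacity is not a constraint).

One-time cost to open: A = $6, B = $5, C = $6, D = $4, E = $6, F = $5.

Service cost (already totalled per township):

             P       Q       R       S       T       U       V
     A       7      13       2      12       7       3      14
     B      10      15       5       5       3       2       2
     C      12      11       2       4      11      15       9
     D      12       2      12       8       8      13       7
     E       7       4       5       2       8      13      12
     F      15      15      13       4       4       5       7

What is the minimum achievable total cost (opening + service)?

For any fixed open set, each township goes to its cheapest open site; total = fixed + service.
{B, E}: P→E 7, Q→E 4, R→B 5, S→E 2, T→B 3, U→B 2, V→B 2. Service 25; fixed 11; total 36.
{A, B, D}: P→A 7, Q→D 2, R→A 2, S→B 5, T→B 3, U→B 2, V→B 2. Service 23; fixed 15; total 38.
{B, D}: P→B 10, Q→D 2, R→B 5, S→B 5, T→B 3, U→B 2, V→B 2. Service 29; fixed 9; total 38.
{A, B, C, D, E, F}: P→A 7, Q→D 2, R→A 2, S→E 2, T→B 3, U→B 2, V→B 2. Service 20; fixed 32; total 52.
No other subset beats 36.

Minimum total cost: 36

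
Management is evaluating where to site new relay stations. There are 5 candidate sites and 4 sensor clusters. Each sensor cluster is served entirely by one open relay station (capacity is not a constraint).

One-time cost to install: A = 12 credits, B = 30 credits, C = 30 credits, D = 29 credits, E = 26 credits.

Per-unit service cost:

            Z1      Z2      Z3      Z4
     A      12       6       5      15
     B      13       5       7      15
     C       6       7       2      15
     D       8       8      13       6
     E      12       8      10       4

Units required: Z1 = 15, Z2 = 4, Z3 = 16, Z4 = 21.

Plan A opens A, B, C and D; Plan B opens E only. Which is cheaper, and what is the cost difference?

Plan A: {A, B, C, D}: Z1→C 6·15=90, Z2→B 5·4=20, Z3→C 2·16=32, Z4→D 6·21=126. Service 268; fixed 101; total 369.
Plan B: {E}: Z1→E 12·15=180, Z2→E 8·4=32, Z3→E 10·16=160, Z4→E 4·21=84. Service 456; fixed 26; total 482.
Difference: |369 − 482| = 113.

Plan A is cheaper by 113.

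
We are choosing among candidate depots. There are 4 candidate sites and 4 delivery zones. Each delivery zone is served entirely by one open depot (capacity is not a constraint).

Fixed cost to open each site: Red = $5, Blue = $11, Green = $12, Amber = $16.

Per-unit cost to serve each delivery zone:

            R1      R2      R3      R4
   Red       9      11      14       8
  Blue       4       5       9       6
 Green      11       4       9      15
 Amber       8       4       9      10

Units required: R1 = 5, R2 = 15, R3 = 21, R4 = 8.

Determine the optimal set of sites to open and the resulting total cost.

For any fixed open set, each delivery zone goes to its cheapest open site; total = fixed + service.
{Blue, Green}: R1→Blue 4·5=20, R2→Green 4·15=60, R3→Blue 9·21=189, R4→Blue 6·8=48. Service 317; fixed 23; total 340.
{Blue}: R1→Blue 4·5=20, R2→Blue 5·15=75, R3→Blue 9·21=189, R4→Blue 6·8=48. Service 332; fixed 11; total 343.
{Blue, Amber}: service 317 + fixed 27 = 344
{Red, Blue, Green, Amber}: service 317 + fixed 44 = 361
No other subset beats 340.

Open Blue and Green; minimum total cost 340.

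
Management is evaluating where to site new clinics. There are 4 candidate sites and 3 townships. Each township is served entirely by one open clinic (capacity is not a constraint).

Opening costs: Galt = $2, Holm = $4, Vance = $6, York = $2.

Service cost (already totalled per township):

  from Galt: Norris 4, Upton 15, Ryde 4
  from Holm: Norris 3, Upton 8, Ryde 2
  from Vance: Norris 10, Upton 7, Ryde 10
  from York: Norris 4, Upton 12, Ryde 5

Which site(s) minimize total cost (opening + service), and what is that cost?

Open Holm only; minimum total cost 17.

For any fixed open set, each township goes to its cheapest open site; total = fixed + service.
{Holm}: Norris→Holm 3, Upton→Holm 8, Ryde→Holm 2. Service 13; fixed 4; total 17.
{Galt, Holm}: Norris→Holm 3, Upton→Holm 8, Ryde→Holm 2. Service 13; fixed 6; total 19.
{Holm, York}: Norris→Holm 3, Upton→Holm 8, Ryde→Holm 2. Service 13; fixed 6; total 19.
{Galt, Holm, Vance, York}: service 12 + fixed 14 = 26
No other subset beats 17.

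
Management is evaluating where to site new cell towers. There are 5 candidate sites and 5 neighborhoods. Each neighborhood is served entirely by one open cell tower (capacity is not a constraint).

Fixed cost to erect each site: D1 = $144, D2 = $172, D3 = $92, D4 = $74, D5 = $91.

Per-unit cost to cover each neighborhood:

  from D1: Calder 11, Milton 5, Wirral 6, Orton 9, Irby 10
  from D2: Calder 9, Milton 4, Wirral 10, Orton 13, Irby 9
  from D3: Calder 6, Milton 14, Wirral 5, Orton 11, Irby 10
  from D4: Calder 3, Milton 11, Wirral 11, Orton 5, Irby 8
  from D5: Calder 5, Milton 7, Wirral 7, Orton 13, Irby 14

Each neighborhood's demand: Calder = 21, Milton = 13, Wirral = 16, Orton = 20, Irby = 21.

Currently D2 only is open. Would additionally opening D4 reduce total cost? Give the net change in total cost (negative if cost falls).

Current service cost with {D2}: 850.
Adding D4: each neighborhood re-picks its cheapest; new service cost 543, saving 307.
Extra fixed cost: 74. Net change = 74 − 307 = -233.
(Totals: 1022 → 789.)

Yes — net change −233 (cost falls by 233).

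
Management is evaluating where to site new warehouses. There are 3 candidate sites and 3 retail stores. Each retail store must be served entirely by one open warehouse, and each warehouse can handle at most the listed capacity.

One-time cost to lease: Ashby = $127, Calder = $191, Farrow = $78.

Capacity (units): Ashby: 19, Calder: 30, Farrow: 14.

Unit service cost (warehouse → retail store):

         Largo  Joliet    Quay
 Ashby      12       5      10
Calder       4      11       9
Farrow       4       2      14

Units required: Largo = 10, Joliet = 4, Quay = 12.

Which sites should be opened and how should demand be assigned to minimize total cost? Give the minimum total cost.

Open {Ashby, Farrow}: Largo→Farrow 4·10=40, Joliet→Farrow 2·4=8, Quay→Ashby 10·12=120.
Loads: Ashby carries 12/19, Farrow carries 14/14. Service 168; fixed 205; total 373.
Next best feasible plan costs 383.

Minimum total cost: 373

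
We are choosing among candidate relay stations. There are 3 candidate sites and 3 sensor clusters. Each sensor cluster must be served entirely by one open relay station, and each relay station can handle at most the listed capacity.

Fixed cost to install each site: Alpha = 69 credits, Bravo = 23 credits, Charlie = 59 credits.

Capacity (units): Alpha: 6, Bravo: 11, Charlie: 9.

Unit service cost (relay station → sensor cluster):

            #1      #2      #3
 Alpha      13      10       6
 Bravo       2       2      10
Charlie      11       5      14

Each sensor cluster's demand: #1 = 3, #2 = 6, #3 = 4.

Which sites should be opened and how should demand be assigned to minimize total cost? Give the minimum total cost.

Minimum total cost: 134

Open {Alpha, Bravo}: #1→Bravo 2·3=6, #2→Bravo 2·6=12, #3→Alpha 6·4=24.
Loads: Alpha carries 4/6, Bravo carries 9/11. Service 42; fixed 92; total 134.
Next best feasible plan costs 156.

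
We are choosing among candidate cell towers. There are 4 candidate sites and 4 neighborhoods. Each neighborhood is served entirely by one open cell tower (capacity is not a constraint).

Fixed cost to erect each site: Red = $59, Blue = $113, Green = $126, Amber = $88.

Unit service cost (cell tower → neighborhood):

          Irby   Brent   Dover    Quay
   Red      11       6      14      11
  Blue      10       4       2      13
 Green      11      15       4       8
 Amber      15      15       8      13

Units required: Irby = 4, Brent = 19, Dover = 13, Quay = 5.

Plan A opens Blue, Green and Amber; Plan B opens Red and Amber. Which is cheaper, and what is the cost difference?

Plan A: {Blue, Green, Amber}: Irby→Blue 10·4=40, Brent→Blue 4·19=76, Dover→Blue 2·13=26, Quay→Green 8·5=40. Service 182; fixed 327; total 509.
Plan B: {Red, Amber}: Irby→Red 11·4=44, Brent→Red 6·19=114, Dover→Amber 8·13=104, Quay→Red 11·5=55. Service 317; fixed 147; total 464.
Difference: |509 − 464| = 45.

Plan B is cheaper by 45.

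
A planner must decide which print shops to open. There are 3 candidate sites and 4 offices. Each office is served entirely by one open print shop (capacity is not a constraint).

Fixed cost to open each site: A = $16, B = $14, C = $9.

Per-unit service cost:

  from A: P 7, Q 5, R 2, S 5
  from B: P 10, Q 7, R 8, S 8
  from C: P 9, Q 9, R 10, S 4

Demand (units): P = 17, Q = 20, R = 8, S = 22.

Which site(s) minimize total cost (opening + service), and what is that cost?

Open A and C; minimum total cost 348.

For any fixed open set, each office goes to its cheapest open site; total = fixed + service.
{A, C}: P→A 7·17=119, Q→A 5·20=100, R→A 2·8=16, S→C 4·22=88. Service 323; fixed 25; total 348.
{A}: P→A 7·17=119, Q→A 5·20=100, R→A 2·8=16, S→A 5·22=110. Service 345; fixed 16; total 361.
{A, B, C}: service 323 + fixed 39 = 362
{C}: P→C 9·17=153, Q→C 9·20=180, R→C 10·8=80, S→C 4·22=88. Service 501; fixed 9; total 510.
No other subset beats 348.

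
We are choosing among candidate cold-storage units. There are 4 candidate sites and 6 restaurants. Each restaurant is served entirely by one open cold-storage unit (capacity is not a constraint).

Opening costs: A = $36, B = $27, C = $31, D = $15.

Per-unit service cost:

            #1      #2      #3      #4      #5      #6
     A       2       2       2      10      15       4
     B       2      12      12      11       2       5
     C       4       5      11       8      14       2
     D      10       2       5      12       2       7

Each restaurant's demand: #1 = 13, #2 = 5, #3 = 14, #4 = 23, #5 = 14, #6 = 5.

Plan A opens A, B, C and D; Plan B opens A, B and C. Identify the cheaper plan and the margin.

Plan B is cheaper by 15.

Plan A: {A, B, C, D}: #1→A 2·13=26, #2→A 2·5=10, #3→A 2·14=28, #4→C 8·23=184, #5→B 2·14=28, #6→C 2·5=10. Service 286; fixed 109; total 395.
Plan B: {A, B, C}: #1→A 2·13=26, #2→A 2·5=10, #3→A 2·14=28, #4→C 8·23=184, #5→B 2·14=28, #6→C 2·5=10. Service 286; fixed 94; total 380.
Difference: |395 − 380| = 15.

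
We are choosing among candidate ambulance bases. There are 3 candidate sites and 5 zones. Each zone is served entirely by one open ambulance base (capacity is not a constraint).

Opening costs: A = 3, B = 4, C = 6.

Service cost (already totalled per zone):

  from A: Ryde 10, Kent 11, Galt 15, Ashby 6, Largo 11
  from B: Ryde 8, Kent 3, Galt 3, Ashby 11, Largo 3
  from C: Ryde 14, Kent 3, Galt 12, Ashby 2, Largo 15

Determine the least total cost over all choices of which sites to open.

Minimum total cost: 29

For any fixed open set, each zone goes to its cheapest open site; total = fixed + service.
{B, C}: Ryde→B 8, Kent→B 3, Galt→B 3, Ashby→C 2, Largo→B 3. Service 19; fixed 10; total 29.
{A, B}: service 23 + fixed 7 = 30
{A, B, C}: service 19 + fixed 13 = 32
{A}: service 53 + fixed 3 = 56
No other subset beats 29.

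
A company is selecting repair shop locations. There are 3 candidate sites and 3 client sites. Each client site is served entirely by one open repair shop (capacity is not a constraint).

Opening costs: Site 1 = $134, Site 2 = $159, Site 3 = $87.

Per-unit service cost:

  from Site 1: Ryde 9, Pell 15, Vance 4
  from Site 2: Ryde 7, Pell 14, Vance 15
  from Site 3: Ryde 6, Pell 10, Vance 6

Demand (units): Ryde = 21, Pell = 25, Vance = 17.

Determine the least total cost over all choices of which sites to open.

For any fixed open set, each client site goes to its cheapest open site; total = fixed + service.
{Site 3}: Ryde→Site 3 6·21=126, Pell→Site 3 10·25=250, Vance→Site 3 6·17=102. Service 478; fixed 87; total 565.
{Site 1, Site 3}: Ryde→Site 3 6·21=126, Pell→Site 3 10·25=250, Vance→Site 1 4·17=68. Service 444; fixed 221; total 665.
{Site 2, Site 3}: service 478 + fixed 246 = 724
{Site 1, Site 2, Site 3}: service 444 + fixed 380 = 824
No other subset beats 565.

Minimum total cost: 565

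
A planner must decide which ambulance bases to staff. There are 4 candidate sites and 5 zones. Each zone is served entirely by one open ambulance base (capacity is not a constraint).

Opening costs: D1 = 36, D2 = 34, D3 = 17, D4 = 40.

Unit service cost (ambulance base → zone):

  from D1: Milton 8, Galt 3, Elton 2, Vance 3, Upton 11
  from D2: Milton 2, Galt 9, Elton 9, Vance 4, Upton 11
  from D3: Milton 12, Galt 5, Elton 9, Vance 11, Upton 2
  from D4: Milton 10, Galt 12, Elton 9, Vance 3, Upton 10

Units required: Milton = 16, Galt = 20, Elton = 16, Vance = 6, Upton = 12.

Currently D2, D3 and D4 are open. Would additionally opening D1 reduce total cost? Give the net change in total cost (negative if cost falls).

Current service cost with {D2, D3, D4}: 318.
Adding D1: each zone re-picks its cheapest; new service cost 166, saving 152.
Extra fixed cost: 36. Net change = 36 − 152 = -116.
(Totals: 409 → 293.)

Yes — net change −116 (cost falls by 116).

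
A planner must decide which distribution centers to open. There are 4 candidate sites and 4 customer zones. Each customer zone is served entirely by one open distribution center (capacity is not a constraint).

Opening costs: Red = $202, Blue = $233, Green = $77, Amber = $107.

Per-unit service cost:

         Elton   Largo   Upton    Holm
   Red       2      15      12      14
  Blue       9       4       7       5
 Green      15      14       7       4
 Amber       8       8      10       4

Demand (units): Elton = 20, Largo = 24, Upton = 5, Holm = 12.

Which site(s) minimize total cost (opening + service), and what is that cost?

For any fixed open set, each customer zone goes to its cheapest open site; total = fixed + service.
{Amber}: Elton→Amber 8·20=160, Largo→Amber 8·24=192, Upton→Amber 10·5=50, Holm→Amber 4·12=48. Service 450; fixed 107; total 557.
{Blue}: service 371 + fixed 233 = 604
{Green, Amber}: Elton→Amber 8·20=160, Largo→Amber 8·24=192, Upton→Green 7·5=35, Holm→Green 4·12=48. Service 435; fixed 184; total 619.
{Red, Blue, Green, Amber}: service 219 + fixed 619 = 838
No other subset beats 557.

Open Amber only; minimum total cost 557.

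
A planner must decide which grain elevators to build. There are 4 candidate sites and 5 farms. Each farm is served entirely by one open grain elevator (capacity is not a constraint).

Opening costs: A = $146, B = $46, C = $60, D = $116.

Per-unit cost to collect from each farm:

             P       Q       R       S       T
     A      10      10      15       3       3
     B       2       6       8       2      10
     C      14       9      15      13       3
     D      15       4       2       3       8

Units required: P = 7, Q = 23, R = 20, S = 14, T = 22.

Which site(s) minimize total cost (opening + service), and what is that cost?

Open B, C and D; minimum total cost 462.

For any fixed open set, each farm goes to its cheapest open site; total = fixed + service.
{B, C, D}: P→B 2·7=14, Q→D 4·23=92, R→D 2·20=40, S→B 2·14=28, T→C 3·22=66. Service 240; fixed 222; total 462.
{B, C}: service 406 + fixed 106 = 512
{B, D}: service 350 + fixed 162 = 512
{A, B, C, D}: service 240 + fixed 368 = 608
No other subset beats 462.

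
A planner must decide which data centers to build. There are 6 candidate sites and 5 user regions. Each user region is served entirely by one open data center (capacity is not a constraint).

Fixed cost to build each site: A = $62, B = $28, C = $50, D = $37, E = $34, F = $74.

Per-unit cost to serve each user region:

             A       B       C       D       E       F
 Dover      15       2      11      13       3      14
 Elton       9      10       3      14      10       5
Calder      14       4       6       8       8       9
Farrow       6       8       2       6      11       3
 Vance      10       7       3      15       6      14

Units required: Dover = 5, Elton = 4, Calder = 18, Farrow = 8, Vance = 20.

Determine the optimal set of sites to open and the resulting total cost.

For any fixed open set, each user region goes to its cheapest open site; total = fixed + service.
{B, C}: Dover→B 2·5=10, Elton→C 3·4=12, Calder→B 4·18=72, Farrow→C 2·8=16, Vance→C 3·20=60. Service 170; fixed 78; total 248.
{B, C, E}: Dover→B 2·5=10, Elton→C 3·4=12, Calder→B 4·18=72, Farrow→C 2·8=16, Vance→C 3·20=60. Service 170; fixed 112; total 282.
{B, C, D}: Dover→B 2·5=10, Elton→C 3·4=12, Calder→B 4·18=72, Farrow→C 2·8=16, Vance→C 3·20=60. Service 170; fixed 115; total 285.
{A, B, C, D, E, F}: service 170 + fixed 285 = 455
No other subset beats 248.

Open B and C; minimum total cost 248.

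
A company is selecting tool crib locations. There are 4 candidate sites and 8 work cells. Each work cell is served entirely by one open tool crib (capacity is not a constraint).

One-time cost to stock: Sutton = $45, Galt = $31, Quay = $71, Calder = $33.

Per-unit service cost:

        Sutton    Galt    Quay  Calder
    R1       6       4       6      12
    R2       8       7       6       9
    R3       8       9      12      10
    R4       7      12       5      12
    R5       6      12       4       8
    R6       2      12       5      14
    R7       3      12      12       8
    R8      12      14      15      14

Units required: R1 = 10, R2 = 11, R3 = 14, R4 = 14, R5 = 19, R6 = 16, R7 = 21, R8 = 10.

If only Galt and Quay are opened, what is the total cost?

Total cost: 952

Each work cell is assigned to its cheapest site among the open ones.
{Galt, Quay}: R1→Galt 4·10=40, R2→Quay 6·11=66, R3→Galt 9·14=126, R4→Quay 5·14=70, R5→Quay 4·19=76, R6→Quay 5·16=80, R7→Galt 12·21=252, R8→Galt 14·10=140. Service 850; fixed 102; total 952.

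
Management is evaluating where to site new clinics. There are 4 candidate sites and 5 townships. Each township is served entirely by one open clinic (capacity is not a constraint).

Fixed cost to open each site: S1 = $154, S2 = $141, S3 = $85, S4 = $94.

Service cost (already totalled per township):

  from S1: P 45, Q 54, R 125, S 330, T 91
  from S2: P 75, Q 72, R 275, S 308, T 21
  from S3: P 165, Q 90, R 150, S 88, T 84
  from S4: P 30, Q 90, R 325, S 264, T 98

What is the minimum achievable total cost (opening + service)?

Minimum total cost: 621

For any fixed open set, each township goes to its cheapest open site; total = fixed + service.
{S3, S4}: P→S4 30, Q→S3 90, R→S3 150, S→S3 88, T→S3 84. Service 442; fixed 179; total 621.
{S2, S3}: P→S2 75, Q→S2 72, R→S3 150, S→S3 88, T→S2 21. Service 406; fixed 226; total 632.
{S1, S3}: service 396 + fixed 239 = 635
{S1, S2, S3, S4}: service 318 + fixed 474 = 792
(All 15 nonempty subsets were checked; S3 and S4 is lowest.)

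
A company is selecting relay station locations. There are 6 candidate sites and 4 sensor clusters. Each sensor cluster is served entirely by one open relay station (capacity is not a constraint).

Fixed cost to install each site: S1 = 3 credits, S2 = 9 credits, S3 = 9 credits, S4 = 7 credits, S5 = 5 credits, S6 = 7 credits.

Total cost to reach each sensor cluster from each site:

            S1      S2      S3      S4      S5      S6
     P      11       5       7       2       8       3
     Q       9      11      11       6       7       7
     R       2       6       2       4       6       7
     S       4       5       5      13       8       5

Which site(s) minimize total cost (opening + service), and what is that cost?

Open S1 and S4; minimum total cost 24.

For any fixed open set, each sensor cluster goes to its cheapest open site; total = fixed + service.
{S1, S4}: P→S4 2, Q→S4 6, R→S1 2, S→S1 4. Service 14; fixed 10; total 24.
{S1, S6}: P→S6 3, Q→S6 7, R→S1 2, S→S1 4. Service 16; fixed 10; total 26.
{S1}: P→S1 11, Q→S1 9, R→S1 2, S→S1 4. Service 26; fixed 3; total 29.
{S1, S2, S3, S4, S5, S6}: service 14 + fixed 40 = 54
No other subset beats 24.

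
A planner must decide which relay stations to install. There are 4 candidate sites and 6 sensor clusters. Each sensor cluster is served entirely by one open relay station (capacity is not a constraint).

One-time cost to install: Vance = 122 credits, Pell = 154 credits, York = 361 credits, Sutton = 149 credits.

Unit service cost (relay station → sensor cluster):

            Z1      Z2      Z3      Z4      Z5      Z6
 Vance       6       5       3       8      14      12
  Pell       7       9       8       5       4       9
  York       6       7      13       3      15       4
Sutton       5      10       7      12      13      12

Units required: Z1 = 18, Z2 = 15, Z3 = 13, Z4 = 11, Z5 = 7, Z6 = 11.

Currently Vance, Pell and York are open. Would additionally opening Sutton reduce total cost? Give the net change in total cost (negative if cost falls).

Current service cost with {Vance, Pell, York}: 327.
Adding Sutton: each sensor cluster re-picks its cheapest; new service cost 309, saving 18.
Extra fixed cost: 149. Net change = 149 − 18 = 131.
(Totals: 964 → 1095.)

No — net change +131 (cost rises by 131).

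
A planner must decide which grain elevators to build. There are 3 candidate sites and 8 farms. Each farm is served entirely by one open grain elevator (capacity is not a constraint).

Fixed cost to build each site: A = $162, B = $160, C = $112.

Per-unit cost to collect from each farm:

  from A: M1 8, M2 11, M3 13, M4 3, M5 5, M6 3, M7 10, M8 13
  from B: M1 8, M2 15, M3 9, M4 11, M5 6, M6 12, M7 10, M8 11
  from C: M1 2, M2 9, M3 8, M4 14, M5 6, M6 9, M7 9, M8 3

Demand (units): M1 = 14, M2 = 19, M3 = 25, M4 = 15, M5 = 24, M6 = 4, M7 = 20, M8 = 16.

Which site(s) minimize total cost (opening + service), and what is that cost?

For any fixed open set, each farm goes to its cheapest open site; total = fixed + service.
{A, C}: M1→C 2·14=28, M2→C 9·19=171, M3→C 8·25=200, M4→A 3·15=45, M5→A 5·24=120, M6→A 3·4=12, M7→C 9·20=180, M8→C 3·16=48. Service 804; fixed 274; total 1078.
{C}: service 1017 + fixed 112 = 1129
{A, B, C}: service 804 + fixed 434 = 1238
No other subset beats 1078.

Open A and C; minimum total cost 1078.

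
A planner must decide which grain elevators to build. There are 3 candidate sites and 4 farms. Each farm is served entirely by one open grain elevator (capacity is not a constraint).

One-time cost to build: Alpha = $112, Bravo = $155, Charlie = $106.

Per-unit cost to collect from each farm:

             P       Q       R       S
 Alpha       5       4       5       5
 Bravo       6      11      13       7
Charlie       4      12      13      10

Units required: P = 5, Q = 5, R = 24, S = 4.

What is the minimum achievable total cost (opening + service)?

For any fixed open set, each farm goes to its cheapest open site; total = fixed + service.
{Alpha}: P→Alpha 5·5=25, Q→Alpha 4·5=20, R→Alpha 5·24=120, S→Alpha 5·4=20. Service 185; fixed 112; total 297.
{Alpha, Charlie}: service 180 + fixed 218 = 398
{Alpha, Bravo}: P→Alpha 5·5=25, Q→Alpha 4·5=20, R→Alpha 5·24=120, S→Alpha 5·4=20. Service 185; fixed 267; total 452.
{Alpha, Bravo, Charlie}: service 180 + fixed 373 = 553
(All 7 nonempty subsets were checked; Alpha only is lowest.)

Minimum total cost: 297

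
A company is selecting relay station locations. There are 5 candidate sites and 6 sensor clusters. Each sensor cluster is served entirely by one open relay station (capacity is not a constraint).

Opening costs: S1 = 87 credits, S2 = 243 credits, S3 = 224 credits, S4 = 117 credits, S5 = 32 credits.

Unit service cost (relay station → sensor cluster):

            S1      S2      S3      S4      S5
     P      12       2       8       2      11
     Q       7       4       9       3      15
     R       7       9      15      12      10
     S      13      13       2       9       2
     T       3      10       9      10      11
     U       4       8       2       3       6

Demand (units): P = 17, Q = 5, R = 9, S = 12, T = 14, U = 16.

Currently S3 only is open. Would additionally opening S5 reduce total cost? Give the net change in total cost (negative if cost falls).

Current service cost with {S3}: 498.
Adding S5: each sensor cluster re-picks its cheapest; new service cost 453, saving 45.
Extra fixed cost: 32. Net change = 32 − 45 = -13.
(Totals: 722 → 709.)

Yes — net change −13 (cost falls by 13).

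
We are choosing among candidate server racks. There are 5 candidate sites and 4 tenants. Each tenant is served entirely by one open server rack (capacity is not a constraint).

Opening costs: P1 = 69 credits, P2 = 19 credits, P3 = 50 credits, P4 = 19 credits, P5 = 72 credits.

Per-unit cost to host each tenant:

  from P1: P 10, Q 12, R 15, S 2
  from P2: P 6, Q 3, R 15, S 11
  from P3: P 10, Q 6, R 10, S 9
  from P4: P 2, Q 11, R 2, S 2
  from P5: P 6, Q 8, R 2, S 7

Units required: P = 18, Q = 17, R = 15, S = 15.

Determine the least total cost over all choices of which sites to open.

For any fixed open set, each tenant goes to its cheapest open site; total = fixed + service.
{P2, P4}: P→P4 2·18=36, Q→P2 3·17=51, R→P4 2·15=30, S→P4 2·15=30. Service 147; fixed 38; total 185.
{P2, P3, P4}: service 147 + fixed 88 = 235
{P1, P2, P4}: P→P4 2·18=36, Q→P2 3·17=51, R→P4 2·15=30, S→P1 2·15=30. Service 147; fixed 107; total 254.
{P1, P2, P3, P4, P5}: service 147 + fixed 229 = 376
No other subset beats 185.

Minimum total cost: 185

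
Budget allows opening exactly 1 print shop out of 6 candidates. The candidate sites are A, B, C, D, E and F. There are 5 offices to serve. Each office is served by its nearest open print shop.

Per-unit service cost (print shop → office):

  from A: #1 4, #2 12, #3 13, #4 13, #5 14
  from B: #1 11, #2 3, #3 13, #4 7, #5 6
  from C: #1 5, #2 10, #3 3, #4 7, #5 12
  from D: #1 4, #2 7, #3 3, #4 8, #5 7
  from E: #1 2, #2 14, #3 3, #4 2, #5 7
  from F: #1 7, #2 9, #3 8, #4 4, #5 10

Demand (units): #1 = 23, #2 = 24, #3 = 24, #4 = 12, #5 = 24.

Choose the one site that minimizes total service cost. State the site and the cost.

Choose D only; total service cost 596.

With exactly 1 open, each office uses its cheapest among the chosen.
{D}: #1→D 4·23=92, #2→D 7·24=168, #3→D 3·24=72, #4→D 8·12=96, #5→D 7·24=168. Service cost 596.
{E}: service cost 646
{C}: service cost 799
Among all 6 size-1 choices, {D} is lowest.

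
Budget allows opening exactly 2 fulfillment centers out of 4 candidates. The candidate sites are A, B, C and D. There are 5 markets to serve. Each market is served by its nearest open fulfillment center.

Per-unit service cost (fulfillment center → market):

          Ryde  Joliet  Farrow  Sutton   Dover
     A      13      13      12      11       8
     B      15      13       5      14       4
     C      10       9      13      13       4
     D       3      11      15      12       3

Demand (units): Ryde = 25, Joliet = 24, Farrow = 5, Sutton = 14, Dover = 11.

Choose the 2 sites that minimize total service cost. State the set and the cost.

Choose C and D; total service cost 557.

With exactly 2 open, each market uses its cheapest among the chosen.
{C, D}: Ryde→D 3·25=75, Joliet→C 9·24=216, Farrow→C 13·5=65, Sutton→D 12·14=168, Dover→D 3·11=33. Service cost 557.
{B, D}: service cost 565
{A, D}: service cost 586
Among all 6 size-2 choices, {C, D} is lowest.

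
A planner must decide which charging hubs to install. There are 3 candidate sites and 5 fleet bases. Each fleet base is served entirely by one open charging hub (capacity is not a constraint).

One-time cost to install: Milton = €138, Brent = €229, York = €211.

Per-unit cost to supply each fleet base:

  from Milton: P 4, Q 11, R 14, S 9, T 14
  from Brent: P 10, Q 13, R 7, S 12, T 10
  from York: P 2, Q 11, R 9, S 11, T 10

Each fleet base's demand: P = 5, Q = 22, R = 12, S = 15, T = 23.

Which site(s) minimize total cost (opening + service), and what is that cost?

Open York only; minimum total cost 966.

For any fixed open set, each fleet base goes to its cheapest open site; total = fixed + service.
{York}: P→York 2·5=10, Q→York 11·22=242, R→York 9·12=108, S→York 11·15=165, T→York 10·23=230. Service 755; fixed 211; total 966.
{Milton}: P→Milton 4·5=20, Q→Milton 11·22=242, R→Milton 14·12=168, S→Milton 9·15=135, T→Milton 14·23=322. Service 887; fixed 138; total 1025.
{Brent}: P→Brent 10·5=50, Q→Brent 13·22=286, R→Brent 7·12=84, S→Brent 12·15=180, T→Brent 10·23=230. Service 830; fixed 229; total 1059.
{Milton, Brent, York}: P→York 2·5=10, Q→Milton 11·22=242, R→Brent 7·12=84, S→Milton 9·15=135, T→Brent 10·23=230. Service 701; fixed 578; total 1279.
(All 7 nonempty subsets were checked; York only is lowest.)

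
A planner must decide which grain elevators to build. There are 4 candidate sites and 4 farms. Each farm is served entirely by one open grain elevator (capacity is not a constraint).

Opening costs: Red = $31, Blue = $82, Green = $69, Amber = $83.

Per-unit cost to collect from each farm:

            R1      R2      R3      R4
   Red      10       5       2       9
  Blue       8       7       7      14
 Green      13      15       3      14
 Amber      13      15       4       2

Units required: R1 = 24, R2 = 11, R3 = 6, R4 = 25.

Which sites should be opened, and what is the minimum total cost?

Open Red and Amber; minimum total cost 471.

For any fixed open set, each farm goes to its cheapest open site; total = fixed + service.
{Red, Amber}: R1→Red 10·24=240, R2→Red 5·11=55, R3→Red 2·6=12, R4→Amber 2·25=50. Service 357; fixed 114; total 471.
{Red, Blue, Amber}: service 309 + fixed 196 = 505
{Blue, Amber}: R1→Blue 8·24=192, R2→Blue 7·11=77, R3→Amber 4·6=24, R4→Amber 2·25=50. Service 343; fixed 165; total 508.
{Red, Blue, Green, Amber}: service 309 + fixed 265 = 574
No other subset beats 471.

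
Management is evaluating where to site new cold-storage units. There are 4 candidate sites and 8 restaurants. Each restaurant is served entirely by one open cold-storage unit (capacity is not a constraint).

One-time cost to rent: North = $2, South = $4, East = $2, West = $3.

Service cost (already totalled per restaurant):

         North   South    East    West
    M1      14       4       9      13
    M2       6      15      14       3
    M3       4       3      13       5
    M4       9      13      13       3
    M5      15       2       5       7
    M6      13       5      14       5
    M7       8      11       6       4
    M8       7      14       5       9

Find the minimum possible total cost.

For any fixed open set, each restaurant goes to its cheapest open site; total = fixed + service.
{South, East, West}: M1→South 4, M2→West 3, M3→South 3, M4→West 3, M5→South 2, M6→South 5, M7→West 4, M8→East 5. Service 29; fixed 9; total 38.
{North, South, East, West}: M1→South 4, M2→West 3, M3→South 3, M4→West 3, M5→South 2, M6→South 5, M7→West 4, M8→East 5. Service 29; fixed 11; total 40.
{North, South, West}: service 31 + fixed 9 = 40
{North}: M1→North 14, M2→North 6, M3→North 4, M4→North 9, M5→North 15, M6→North 13, M7→North 8, M8→North 7. Service 76; fixed 2; total 78.
No other subset beats 38.

Minimum total cost: 38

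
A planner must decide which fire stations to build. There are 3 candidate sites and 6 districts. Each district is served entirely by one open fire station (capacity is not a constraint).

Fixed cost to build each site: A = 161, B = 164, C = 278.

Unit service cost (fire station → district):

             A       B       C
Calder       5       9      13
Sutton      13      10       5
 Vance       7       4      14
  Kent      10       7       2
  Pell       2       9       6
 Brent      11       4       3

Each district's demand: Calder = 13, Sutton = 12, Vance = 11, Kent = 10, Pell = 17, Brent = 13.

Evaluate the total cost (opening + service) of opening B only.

Each district is assigned to its cheapest site among the open ones.
{B}: Calder→B 9·13=117, Sutton→B 10·12=120, Vance→B 4·11=44, Kent→B 7·10=70, Pell→B 9·17=153, Brent→B 4·13=52. Service 556; fixed 164; total 720.

Total cost: 720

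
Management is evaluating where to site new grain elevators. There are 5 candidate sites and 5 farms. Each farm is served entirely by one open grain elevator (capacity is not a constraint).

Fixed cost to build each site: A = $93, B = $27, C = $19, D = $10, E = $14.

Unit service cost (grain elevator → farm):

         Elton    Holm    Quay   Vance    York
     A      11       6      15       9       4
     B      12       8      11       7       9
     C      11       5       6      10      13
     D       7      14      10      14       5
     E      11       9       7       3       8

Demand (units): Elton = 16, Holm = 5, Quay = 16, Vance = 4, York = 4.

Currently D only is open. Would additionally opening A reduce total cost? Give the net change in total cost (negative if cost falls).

Current service cost with {D}: 418.
Adding A: each farm re-picks its cheapest; new service cost 354, saving 64.
Extra fixed cost: 93. Net change = 93 − 64 = 29.
(Totals: 428 → 457.)

No — net change +29 (cost rises by 29).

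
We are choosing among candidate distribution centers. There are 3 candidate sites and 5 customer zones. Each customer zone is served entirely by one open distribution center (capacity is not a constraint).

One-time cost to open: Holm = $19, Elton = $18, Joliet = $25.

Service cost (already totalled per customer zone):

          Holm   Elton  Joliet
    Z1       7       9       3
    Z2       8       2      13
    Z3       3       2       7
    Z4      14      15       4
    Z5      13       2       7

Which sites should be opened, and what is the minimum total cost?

For any fixed open set, each customer zone goes to its cheapest open site; total = fixed + service.
{Elton}: Z1→Elton 9, Z2→Elton 2, Z3→Elton 2, Z4→Elton 15, Z5→Elton 2. Service 30; fixed 18; total 48.
{Elton, Joliet}: service 13 + fixed 43 = 56
{Joliet}: service 34 + fixed 25 = 59
{Holm, Elton, Joliet}: service 13 + fixed 62 = 75
(All 7 nonempty subsets were checked; Elton only is lowest.)

Open Elton only; minimum total cost 48.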